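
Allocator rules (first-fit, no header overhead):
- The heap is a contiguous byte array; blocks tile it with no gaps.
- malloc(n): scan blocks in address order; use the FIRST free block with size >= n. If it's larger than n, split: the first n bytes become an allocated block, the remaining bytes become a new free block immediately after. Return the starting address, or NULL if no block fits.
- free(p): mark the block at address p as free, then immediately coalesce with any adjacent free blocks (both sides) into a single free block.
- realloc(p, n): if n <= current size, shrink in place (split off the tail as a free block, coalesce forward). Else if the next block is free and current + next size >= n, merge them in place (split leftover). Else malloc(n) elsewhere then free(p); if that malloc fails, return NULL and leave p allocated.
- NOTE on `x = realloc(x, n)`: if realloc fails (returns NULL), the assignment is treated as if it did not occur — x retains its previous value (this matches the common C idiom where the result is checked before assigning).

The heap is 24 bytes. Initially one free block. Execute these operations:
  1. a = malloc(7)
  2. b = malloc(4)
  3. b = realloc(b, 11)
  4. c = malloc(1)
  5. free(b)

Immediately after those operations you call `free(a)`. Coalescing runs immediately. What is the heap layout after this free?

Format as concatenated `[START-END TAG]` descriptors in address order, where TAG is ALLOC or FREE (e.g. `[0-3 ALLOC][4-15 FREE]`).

Answer: [0-17 FREE][18-18 ALLOC][19-23 FREE]

Derivation:
Op 1: a = malloc(7) -> a = 0; heap: [0-6 ALLOC][7-23 FREE]
Op 2: b = malloc(4) -> b = 7; heap: [0-6 ALLOC][7-10 ALLOC][11-23 FREE]
Op 3: b = realloc(b, 11) -> b = 7; heap: [0-6 ALLOC][7-17 ALLOC][18-23 FREE]
Op 4: c = malloc(1) -> c = 18; heap: [0-6 ALLOC][7-17 ALLOC][18-18 ALLOC][19-23 FREE]
Op 5: free(b) -> (freed b); heap: [0-6 ALLOC][7-17 FREE][18-18 ALLOC][19-23 FREE]
free(a): a = 0 -> block [0-6 ALLOC]; mark free, coalesce with adjacent free neighbors -> [0-17 FREE][18-18 ALLOC][19-23 FREE]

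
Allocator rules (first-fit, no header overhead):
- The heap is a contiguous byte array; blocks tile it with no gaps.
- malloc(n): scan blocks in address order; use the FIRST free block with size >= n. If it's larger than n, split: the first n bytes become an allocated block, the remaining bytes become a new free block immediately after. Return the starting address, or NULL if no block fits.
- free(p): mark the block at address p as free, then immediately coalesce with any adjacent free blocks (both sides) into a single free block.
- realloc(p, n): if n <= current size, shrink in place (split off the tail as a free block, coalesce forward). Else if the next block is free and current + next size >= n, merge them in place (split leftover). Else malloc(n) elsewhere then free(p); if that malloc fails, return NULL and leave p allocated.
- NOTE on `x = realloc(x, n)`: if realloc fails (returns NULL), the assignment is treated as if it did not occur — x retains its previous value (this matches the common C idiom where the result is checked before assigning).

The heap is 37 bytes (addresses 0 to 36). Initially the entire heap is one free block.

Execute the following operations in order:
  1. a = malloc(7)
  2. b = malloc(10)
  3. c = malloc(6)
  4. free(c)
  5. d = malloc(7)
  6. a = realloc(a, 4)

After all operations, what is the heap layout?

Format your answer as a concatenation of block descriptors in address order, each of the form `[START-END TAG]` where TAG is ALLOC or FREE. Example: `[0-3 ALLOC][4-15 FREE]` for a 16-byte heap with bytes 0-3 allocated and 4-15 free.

Op 1: a = malloc(7) -> a = 0; heap: [0-6 ALLOC][7-36 FREE]
Op 2: b = malloc(10) -> b = 7; heap: [0-6 ALLOC][7-16 ALLOC][17-36 FREE]
Op 3: c = malloc(6) -> c = 17; heap: [0-6 ALLOC][7-16 ALLOC][17-22 ALLOC][23-36 FREE]
Op 4: free(c) -> (freed c); heap: [0-6 ALLOC][7-16 ALLOC][17-36 FREE]
Op 5: d = malloc(7) -> d = 17; heap: [0-6 ALLOC][7-16 ALLOC][17-23 ALLOC][24-36 FREE]
Op 6: a = realloc(a, 4) -> a = 0; heap: [0-3 ALLOC][4-6 FREE][7-16 ALLOC][17-23 ALLOC][24-36 FREE]

Answer: [0-3 ALLOC][4-6 FREE][7-16 ALLOC][17-23 ALLOC][24-36 FREE]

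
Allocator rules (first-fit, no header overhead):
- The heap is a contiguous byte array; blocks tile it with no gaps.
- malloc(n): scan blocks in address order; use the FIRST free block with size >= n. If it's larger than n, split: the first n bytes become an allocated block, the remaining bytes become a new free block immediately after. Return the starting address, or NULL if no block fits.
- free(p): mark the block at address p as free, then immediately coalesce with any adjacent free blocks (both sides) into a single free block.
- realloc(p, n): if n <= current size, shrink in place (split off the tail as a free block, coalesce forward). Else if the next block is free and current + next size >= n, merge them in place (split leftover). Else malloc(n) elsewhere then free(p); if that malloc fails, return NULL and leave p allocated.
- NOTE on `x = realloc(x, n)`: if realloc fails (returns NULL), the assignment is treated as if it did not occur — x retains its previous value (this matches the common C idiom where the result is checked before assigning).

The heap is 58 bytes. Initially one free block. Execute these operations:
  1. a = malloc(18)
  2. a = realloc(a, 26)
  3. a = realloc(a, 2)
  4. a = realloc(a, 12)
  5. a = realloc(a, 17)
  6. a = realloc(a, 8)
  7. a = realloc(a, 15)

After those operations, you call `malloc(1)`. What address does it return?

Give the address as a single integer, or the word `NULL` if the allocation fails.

Answer: 15

Derivation:
Op 1: a = malloc(18) -> a = 0; heap: [0-17 ALLOC][18-57 FREE]
Op 2: a = realloc(a, 26) -> a = 0; heap: [0-25 ALLOC][26-57 FREE]
Op 3: a = realloc(a, 2) -> a = 0; heap: [0-1 ALLOC][2-57 FREE]
Op 4: a = realloc(a, 12) -> a = 0; heap: [0-11 ALLOC][12-57 FREE]
Op 5: a = realloc(a, 17) -> a = 0; heap: [0-16 ALLOC][17-57 FREE]
Op 6: a = realloc(a, 8) -> a = 0; heap: [0-7 ALLOC][8-57 FREE]
Op 7: a = realloc(a, 15) -> a = 0; heap: [0-14 ALLOC][15-57 FREE]
malloc(1): first-fit scan over [0-14 ALLOC][15-57 FREE] -> 15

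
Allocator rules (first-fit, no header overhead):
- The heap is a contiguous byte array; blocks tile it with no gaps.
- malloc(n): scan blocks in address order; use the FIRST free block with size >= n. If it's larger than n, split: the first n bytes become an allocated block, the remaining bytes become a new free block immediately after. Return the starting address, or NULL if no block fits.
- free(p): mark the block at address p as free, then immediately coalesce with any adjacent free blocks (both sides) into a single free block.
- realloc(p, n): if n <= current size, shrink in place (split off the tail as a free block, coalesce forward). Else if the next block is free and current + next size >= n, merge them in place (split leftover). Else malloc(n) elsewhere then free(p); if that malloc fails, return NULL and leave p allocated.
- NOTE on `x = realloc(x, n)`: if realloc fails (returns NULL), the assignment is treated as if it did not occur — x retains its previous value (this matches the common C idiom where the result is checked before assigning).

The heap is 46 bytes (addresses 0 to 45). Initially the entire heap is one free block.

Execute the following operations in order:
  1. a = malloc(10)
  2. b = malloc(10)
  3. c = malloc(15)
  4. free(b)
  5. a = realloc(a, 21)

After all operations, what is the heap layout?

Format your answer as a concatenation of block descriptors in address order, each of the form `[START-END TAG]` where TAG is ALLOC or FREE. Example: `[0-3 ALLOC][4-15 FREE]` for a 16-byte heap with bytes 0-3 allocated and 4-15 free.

Answer: [0-9 ALLOC][10-19 FREE][20-34 ALLOC][35-45 FREE]

Derivation:
Op 1: a = malloc(10) -> a = 0; heap: [0-9 ALLOC][10-45 FREE]
Op 2: b = malloc(10) -> b = 10; heap: [0-9 ALLOC][10-19 ALLOC][20-45 FREE]
Op 3: c = malloc(15) -> c = 20; heap: [0-9 ALLOC][10-19 ALLOC][20-34 ALLOC][35-45 FREE]
Op 4: free(b) -> (freed b); heap: [0-9 ALLOC][10-19 FREE][20-34 ALLOC][35-45 FREE]
Op 5: a = realloc(a, 21) -> NULL (a unchanged); heap: [0-9 ALLOC][10-19 FREE][20-34 ALLOC][35-45 FREE]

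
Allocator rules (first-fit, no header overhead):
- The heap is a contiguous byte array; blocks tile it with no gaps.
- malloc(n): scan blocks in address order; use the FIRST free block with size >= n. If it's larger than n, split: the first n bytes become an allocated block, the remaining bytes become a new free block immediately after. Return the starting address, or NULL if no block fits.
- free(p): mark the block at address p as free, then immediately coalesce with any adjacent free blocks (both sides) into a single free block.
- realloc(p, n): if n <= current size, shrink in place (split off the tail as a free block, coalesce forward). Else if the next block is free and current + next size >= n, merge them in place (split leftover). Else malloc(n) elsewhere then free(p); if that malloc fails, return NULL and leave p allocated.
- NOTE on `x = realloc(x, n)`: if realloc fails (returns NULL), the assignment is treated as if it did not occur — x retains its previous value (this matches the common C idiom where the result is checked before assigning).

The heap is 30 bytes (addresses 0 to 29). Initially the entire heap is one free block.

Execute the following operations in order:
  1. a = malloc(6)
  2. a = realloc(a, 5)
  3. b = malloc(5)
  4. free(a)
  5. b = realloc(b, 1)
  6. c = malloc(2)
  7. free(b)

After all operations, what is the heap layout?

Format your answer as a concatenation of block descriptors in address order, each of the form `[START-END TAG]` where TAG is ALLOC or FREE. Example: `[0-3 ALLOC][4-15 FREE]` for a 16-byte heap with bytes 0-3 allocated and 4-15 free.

Answer: [0-1 ALLOC][2-29 FREE]

Derivation:
Op 1: a = malloc(6) -> a = 0; heap: [0-5 ALLOC][6-29 FREE]
Op 2: a = realloc(a, 5) -> a = 0; heap: [0-4 ALLOC][5-29 FREE]
Op 3: b = malloc(5) -> b = 5; heap: [0-4 ALLOC][5-9 ALLOC][10-29 FREE]
Op 4: free(a) -> (freed a); heap: [0-4 FREE][5-9 ALLOC][10-29 FREE]
Op 5: b = realloc(b, 1) -> b = 5; heap: [0-4 FREE][5-5 ALLOC][6-29 FREE]
Op 6: c = malloc(2) -> c = 0; heap: [0-1 ALLOC][2-4 FREE][5-5 ALLOC][6-29 FREE]
Op 7: free(b) -> (freed b); heap: [0-1 ALLOC][2-29 FREE]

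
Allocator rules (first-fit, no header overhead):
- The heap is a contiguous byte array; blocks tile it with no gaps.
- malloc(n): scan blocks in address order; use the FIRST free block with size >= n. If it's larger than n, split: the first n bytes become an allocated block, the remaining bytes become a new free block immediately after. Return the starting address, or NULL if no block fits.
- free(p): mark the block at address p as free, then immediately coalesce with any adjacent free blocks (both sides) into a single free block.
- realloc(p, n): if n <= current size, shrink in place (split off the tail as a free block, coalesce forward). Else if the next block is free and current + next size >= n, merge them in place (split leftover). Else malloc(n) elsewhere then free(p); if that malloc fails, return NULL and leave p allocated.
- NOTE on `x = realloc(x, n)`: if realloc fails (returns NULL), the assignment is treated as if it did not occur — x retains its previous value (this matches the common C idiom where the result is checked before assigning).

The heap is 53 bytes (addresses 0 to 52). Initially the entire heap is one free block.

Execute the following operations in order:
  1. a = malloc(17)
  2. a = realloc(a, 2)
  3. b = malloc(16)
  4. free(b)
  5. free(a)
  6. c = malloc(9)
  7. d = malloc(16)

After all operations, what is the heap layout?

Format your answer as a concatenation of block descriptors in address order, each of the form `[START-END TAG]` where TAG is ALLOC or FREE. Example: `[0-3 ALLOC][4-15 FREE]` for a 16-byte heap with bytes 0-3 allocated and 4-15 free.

Answer: [0-8 ALLOC][9-24 ALLOC][25-52 FREE]

Derivation:
Op 1: a = malloc(17) -> a = 0; heap: [0-16 ALLOC][17-52 FREE]
Op 2: a = realloc(a, 2) -> a = 0; heap: [0-1 ALLOC][2-52 FREE]
Op 3: b = malloc(16) -> b = 2; heap: [0-1 ALLOC][2-17 ALLOC][18-52 FREE]
Op 4: free(b) -> (freed b); heap: [0-1 ALLOC][2-52 FREE]
Op 5: free(a) -> (freed a); heap: [0-52 FREE]
Op 6: c = malloc(9) -> c = 0; heap: [0-8 ALLOC][9-52 FREE]
Op 7: d = malloc(16) -> d = 9; heap: [0-8 ALLOC][9-24 ALLOC][25-52 FREE]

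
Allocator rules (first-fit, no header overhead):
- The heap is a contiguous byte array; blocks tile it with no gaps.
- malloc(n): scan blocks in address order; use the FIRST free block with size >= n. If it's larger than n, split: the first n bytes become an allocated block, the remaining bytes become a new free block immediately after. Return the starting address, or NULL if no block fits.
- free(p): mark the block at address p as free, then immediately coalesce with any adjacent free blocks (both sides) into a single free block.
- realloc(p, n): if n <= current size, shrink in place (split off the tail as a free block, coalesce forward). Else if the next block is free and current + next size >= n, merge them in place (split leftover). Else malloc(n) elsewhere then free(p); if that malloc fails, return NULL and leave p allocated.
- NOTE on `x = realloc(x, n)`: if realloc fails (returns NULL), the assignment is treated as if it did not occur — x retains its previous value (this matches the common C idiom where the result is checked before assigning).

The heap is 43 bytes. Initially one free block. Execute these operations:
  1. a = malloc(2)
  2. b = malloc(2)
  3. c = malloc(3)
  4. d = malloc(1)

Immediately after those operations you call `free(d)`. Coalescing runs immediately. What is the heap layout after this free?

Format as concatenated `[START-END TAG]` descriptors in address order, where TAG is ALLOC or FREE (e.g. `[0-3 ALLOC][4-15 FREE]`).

Answer: [0-1 ALLOC][2-3 ALLOC][4-6 ALLOC][7-42 FREE]

Derivation:
Op 1: a = malloc(2) -> a = 0; heap: [0-1 ALLOC][2-42 FREE]
Op 2: b = malloc(2) -> b = 2; heap: [0-1 ALLOC][2-3 ALLOC][4-42 FREE]
Op 3: c = malloc(3) -> c = 4; heap: [0-1 ALLOC][2-3 ALLOC][4-6 ALLOC][7-42 FREE]
Op 4: d = malloc(1) -> d = 7; heap: [0-1 ALLOC][2-3 ALLOC][4-6 ALLOC][7-7 ALLOC][8-42 FREE]
free(d): d = 7 -> block [7-7 ALLOC]; mark free, coalesce with adjacent free neighbors -> [0-1 ALLOC][2-3 ALLOC][4-6 ALLOC][7-42 FREE]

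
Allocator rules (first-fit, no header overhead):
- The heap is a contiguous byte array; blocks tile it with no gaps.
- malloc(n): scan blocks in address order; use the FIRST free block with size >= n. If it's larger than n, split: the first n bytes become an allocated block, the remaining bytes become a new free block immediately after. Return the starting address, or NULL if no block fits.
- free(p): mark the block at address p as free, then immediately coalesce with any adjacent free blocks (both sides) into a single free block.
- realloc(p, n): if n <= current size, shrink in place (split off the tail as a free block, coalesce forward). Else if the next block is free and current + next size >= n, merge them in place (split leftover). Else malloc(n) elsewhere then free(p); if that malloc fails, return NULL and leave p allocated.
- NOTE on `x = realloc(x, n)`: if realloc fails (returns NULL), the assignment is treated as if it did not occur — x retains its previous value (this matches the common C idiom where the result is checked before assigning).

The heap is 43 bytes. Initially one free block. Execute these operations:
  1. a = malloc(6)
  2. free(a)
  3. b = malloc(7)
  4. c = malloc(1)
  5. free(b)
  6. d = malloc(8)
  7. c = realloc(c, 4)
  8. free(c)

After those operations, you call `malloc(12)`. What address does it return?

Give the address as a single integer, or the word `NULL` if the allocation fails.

Op 1: a = malloc(6) -> a = 0; heap: [0-5 ALLOC][6-42 FREE]
Op 2: free(a) -> (freed a); heap: [0-42 FREE]
Op 3: b = malloc(7) -> b = 0; heap: [0-6 ALLOC][7-42 FREE]
Op 4: c = malloc(1) -> c = 7; heap: [0-6 ALLOC][7-7 ALLOC][8-42 FREE]
Op 5: free(b) -> (freed b); heap: [0-6 FREE][7-7 ALLOC][8-42 FREE]
Op 6: d = malloc(8) -> d = 8; heap: [0-6 FREE][7-7 ALLOC][8-15 ALLOC][16-42 FREE]
Op 7: c = realloc(c, 4) -> c = 0; heap: [0-3 ALLOC][4-7 FREE][8-15 ALLOC][16-42 FREE]
Op 8: free(c) -> (freed c); heap: [0-7 FREE][8-15 ALLOC][16-42 FREE]
malloc(12): first-fit scan over [0-7 FREE][8-15 ALLOC][16-42 FREE] -> 16

Answer: 16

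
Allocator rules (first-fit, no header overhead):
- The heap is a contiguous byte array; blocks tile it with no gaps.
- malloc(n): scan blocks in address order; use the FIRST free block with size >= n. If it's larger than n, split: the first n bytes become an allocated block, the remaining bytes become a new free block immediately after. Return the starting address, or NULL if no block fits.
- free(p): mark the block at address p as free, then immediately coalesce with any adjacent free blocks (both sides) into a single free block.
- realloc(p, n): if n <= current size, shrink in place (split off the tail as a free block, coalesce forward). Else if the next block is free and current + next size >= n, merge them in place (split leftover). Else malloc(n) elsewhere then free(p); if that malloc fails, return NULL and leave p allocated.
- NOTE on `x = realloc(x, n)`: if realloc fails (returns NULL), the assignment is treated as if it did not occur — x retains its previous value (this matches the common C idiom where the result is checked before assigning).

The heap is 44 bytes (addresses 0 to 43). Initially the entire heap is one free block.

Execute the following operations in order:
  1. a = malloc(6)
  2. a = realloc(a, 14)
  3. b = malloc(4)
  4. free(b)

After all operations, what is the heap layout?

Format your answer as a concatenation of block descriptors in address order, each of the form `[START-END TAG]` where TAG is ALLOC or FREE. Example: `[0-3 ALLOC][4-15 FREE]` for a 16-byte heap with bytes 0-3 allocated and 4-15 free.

Answer: [0-13 ALLOC][14-43 FREE]

Derivation:
Op 1: a = malloc(6) -> a = 0; heap: [0-5 ALLOC][6-43 FREE]
Op 2: a = realloc(a, 14) -> a = 0; heap: [0-13 ALLOC][14-43 FREE]
Op 3: b = malloc(4) -> b = 14; heap: [0-13 ALLOC][14-17 ALLOC][18-43 FREE]
Op 4: free(b) -> (freed b); heap: [0-13 ALLOC][14-43 FREE]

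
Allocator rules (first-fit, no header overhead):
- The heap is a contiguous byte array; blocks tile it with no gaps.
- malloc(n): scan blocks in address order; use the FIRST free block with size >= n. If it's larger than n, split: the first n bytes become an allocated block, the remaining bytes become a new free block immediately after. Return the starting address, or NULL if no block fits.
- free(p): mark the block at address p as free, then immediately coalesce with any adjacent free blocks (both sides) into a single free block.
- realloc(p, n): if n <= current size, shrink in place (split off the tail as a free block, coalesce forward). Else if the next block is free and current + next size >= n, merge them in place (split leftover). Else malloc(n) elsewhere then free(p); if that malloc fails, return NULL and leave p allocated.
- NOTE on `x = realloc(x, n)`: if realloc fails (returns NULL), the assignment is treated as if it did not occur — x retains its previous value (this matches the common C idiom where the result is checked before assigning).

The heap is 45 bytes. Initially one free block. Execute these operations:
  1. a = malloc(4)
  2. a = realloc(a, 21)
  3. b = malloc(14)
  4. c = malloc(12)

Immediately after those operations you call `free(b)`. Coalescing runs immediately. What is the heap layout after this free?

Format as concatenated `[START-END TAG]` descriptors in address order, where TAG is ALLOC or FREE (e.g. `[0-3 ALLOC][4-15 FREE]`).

Op 1: a = malloc(4) -> a = 0; heap: [0-3 ALLOC][4-44 FREE]
Op 2: a = realloc(a, 21) -> a = 0; heap: [0-20 ALLOC][21-44 FREE]
Op 3: b = malloc(14) -> b = 21; heap: [0-20 ALLOC][21-34 ALLOC][35-44 FREE]
Op 4: c = malloc(12) -> c = NULL; heap: [0-20 ALLOC][21-34 ALLOC][35-44 FREE]
free(b): b = 21 -> block [21-34 ALLOC]; mark free, coalesce with adjacent free neighbors -> [0-20 ALLOC][21-44 FREE]

Answer: [0-20 ALLOC][21-44 FREE]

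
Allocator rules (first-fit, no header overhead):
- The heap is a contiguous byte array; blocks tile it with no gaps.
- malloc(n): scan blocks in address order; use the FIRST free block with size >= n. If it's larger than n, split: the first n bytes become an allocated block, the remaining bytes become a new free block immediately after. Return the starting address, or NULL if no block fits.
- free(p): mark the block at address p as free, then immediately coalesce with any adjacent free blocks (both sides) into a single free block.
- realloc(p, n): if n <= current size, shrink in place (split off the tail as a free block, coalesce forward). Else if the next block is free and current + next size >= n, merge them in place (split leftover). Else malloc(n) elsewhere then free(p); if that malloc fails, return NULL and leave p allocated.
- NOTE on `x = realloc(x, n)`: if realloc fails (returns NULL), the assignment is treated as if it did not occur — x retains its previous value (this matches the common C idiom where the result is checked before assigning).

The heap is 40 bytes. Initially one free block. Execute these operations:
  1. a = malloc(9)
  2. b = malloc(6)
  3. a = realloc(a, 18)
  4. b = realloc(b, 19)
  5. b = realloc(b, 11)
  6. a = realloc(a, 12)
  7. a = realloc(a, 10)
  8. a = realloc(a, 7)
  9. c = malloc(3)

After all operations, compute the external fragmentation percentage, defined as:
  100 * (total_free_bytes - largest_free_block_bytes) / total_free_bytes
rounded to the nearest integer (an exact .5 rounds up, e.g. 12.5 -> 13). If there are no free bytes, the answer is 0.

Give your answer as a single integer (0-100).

Answer: 25

Derivation:
Op 1: a = malloc(9) -> a = 0; heap: [0-8 ALLOC][9-39 FREE]
Op 2: b = malloc(6) -> b = 9; heap: [0-8 ALLOC][9-14 ALLOC][15-39 FREE]
Op 3: a = realloc(a, 18) -> a = 15; heap: [0-8 FREE][9-14 ALLOC][15-32 ALLOC][33-39 FREE]
Op 4: b = realloc(b, 19) -> NULL (b unchanged); heap: [0-8 FREE][9-14 ALLOC][15-32 ALLOC][33-39 FREE]
Op 5: b = realloc(b, 11) -> NULL (b unchanged); heap: [0-8 FREE][9-14 ALLOC][15-32 ALLOC][33-39 FREE]
Op 6: a = realloc(a, 12) -> a = 15; heap: [0-8 FREE][9-14 ALLOC][15-26 ALLOC][27-39 FREE]
Op 7: a = realloc(a, 10) -> a = 15; heap: [0-8 FREE][9-14 ALLOC][15-24 ALLOC][25-39 FREE]
Op 8: a = realloc(a, 7) -> a = 15; heap: [0-8 FREE][9-14 ALLOC][15-21 ALLOC][22-39 FREE]
Op 9: c = malloc(3) -> c = 0; heap: [0-2 ALLOC][3-8 FREE][9-14 ALLOC][15-21 ALLOC][22-39 FREE]
Free blocks: [6 18] total_free=24 largest=18 -> 100*(24-18)/24 = 600/24 = 25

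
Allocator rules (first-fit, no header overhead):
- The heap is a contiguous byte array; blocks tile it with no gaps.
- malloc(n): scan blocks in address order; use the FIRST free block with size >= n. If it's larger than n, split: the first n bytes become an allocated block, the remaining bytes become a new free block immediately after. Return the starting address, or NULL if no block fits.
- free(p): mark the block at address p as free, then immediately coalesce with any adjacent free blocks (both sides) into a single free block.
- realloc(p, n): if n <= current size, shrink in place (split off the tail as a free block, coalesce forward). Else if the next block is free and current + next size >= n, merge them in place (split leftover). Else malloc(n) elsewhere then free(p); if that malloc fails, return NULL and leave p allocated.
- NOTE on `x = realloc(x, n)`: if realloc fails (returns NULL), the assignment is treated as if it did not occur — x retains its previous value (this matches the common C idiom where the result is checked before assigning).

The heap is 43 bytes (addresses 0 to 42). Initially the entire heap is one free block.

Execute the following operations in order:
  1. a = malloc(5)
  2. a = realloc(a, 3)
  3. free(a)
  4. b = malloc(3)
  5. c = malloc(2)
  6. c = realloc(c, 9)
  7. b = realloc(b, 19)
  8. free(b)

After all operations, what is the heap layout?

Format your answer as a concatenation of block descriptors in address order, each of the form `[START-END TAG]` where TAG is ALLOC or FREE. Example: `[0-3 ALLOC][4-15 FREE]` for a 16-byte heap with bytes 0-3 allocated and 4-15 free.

Op 1: a = malloc(5) -> a = 0; heap: [0-4 ALLOC][5-42 FREE]
Op 2: a = realloc(a, 3) -> a = 0; heap: [0-2 ALLOC][3-42 FREE]
Op 3: free(a) -> (freed a); heap: [0-42 FREE]
Op 4: b = malloc(3) -> b = 0; heap: [0-2 ALLOC][3-42 FREE]
Op 5: c = malloc(2) -> c = 3; heap: [0-2 ALLOC][3-4 ALLOC][5-42 FREE]
Op 6: c = realloc(c, 9) -> c = 3; heap: [0-2 ALLOC][3-11 ALLOC][12-42 FREE]
Op 7: b = realloc(b, 19) -> b = 12; heap: [0-2 FREE][3-11 ALLOC][12-30 ALLOC][31-42 FREE]
Op 8: free(b) -> (freed b); heap: [0-2 FREE][3-11 ALLOC][12-42 FREE]

Answer: [0-2 FREE][3-11 ALLOC][12-42 FREE]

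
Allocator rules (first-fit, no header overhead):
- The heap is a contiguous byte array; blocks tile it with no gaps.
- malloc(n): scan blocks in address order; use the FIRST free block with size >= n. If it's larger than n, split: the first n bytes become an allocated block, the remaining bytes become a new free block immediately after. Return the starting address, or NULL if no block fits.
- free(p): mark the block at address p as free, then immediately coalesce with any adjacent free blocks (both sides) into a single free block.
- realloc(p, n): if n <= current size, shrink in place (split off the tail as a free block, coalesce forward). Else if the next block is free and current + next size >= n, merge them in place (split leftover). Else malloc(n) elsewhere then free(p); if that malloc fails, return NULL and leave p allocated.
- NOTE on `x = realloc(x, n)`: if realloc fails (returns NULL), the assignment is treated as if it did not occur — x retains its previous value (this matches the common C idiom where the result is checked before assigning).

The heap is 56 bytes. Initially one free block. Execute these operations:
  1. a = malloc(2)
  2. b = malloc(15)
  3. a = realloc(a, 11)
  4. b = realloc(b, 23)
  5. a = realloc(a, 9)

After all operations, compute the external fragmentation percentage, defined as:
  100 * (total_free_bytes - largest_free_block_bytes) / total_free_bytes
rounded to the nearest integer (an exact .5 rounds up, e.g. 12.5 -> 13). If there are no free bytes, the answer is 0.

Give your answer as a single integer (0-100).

Op 1: a = malloc(2) -> a = 0; heap: [0-1 ALLOC][2-55 FREE]
Op 2: b = malloc(15) -> b = 2; heap: [0-1 ALLOC][2-16 ALLOC][17-55 FREE]
Op 3: a = realloc(a, 11) -> a = 17; heap: [0-1 FREE][2-16 ALLOC][17-27 ALLOC][28-55 FREE]
Op 4: b = realloc(b, 23) -> b = 28; heap: [0-16 FREE][17-27 ALLOC][28-50 ALLOC][51-55 FREE]
Op 5: a = realloc(a, 9) -> a = 17; heap: [0-16 FREE][17-25 ALLOC][26-27 FREE][28-50 ALLOC][51-55 FREE]
Free blocks: [17 2 5] total_free=24 largest=17 -> 100*(24-17)/24 = 700/24 ≈ 29.167 -> rounds to 29

Answer: 29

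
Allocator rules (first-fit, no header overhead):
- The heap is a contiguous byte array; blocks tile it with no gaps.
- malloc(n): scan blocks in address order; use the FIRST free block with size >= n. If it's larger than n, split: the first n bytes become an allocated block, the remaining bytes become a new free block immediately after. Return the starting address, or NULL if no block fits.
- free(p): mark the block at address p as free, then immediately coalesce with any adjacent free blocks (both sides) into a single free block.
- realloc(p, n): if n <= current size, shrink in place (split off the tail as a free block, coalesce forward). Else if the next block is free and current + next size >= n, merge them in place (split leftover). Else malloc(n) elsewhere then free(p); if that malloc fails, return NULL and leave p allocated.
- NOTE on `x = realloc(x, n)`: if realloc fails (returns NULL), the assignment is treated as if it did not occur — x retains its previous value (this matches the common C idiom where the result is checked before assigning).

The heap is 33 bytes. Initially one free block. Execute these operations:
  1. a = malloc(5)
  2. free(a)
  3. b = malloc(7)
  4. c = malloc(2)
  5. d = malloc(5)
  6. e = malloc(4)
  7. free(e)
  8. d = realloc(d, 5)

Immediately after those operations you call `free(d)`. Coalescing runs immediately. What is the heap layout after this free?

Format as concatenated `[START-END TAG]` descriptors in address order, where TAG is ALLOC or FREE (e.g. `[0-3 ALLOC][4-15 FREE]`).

Op 1: a = malloc(5) -> a = 0; heap: [0-4 ALLOC][5-32 FREE]
Op 2: free(a) -> (freed a); heap: [0-32 FREE]
Op 3: b = malloc(7) -> b = 0; heap: [0-6 ALLOC][7-32 FREE]
Op 4: c = malloc(2) -> c = 7; heap: [0-6 ALLOC][7-8 ALLOC][9-32 FREE]
Op 5: d = malloc(5) -> d = 9; heap: [0-6 ALLOC][7-8 ALLOC][9-13 ALLOC][14-32 FREE]
Op 6: e = malloc(4) -> e = 14; heap: [0-6 ALLOC][7-8 ALLOC][9-13 ALLOC][14-17 ALLOC][18-32 FREE]
Op 7: free(e) -> (freed e); heap: [0-6 ALLOC][7-8 ALLOC][9-13 ALLOC][14-32 FREE]
Op 8: d = realloc(d, 5) -> d = 9; heap: [0-6 ALLOC][7-8 ALLOC][9-13 ALLOC][14-32 FREE]
free(d): d = 9 -> block [9-13 ALLOC]; mark free, coalesce with adjacent free neighbors -> [0-6 ALLOC][7-8 ALLOC][9-32 FREE]

Answer: [0-6 ALLOC][7-8 ALLOC][9-32 FREE]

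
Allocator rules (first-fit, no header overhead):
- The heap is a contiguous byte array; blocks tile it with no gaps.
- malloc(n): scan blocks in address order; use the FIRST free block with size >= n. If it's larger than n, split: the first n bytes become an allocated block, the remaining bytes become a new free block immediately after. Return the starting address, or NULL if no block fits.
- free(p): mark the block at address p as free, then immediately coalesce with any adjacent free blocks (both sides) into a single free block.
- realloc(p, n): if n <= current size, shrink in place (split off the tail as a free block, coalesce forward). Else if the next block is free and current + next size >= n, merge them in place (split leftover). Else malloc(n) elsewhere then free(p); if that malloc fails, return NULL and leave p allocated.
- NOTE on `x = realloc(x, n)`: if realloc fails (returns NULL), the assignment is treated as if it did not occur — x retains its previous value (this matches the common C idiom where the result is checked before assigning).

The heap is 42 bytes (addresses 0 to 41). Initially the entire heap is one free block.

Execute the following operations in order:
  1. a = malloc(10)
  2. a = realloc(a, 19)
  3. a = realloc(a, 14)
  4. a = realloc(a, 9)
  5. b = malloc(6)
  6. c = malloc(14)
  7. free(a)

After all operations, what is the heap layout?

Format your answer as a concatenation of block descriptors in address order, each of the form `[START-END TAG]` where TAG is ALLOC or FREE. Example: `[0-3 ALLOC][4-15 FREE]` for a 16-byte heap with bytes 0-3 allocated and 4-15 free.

Op 1: a = malloc(10) -> a = 0; heap: [0-9 ALLOC][10-41 FREE]
Op 2: a = realloc(a, 19) -> a = 0; heap: [0-18 ALLOC][19-41 FREE]
Op 3: a = realloc(a, 14) -> a = 0; heap: [0-13 ALLOC][14-41 FREE]
Op 4: a = realloc(a, 9) -> a = 0; heap: [0-8 ALLOC][9-41 FREE]
Op 5: b = malloc(6) -> b = 9; heap: [0-8 ALLOC][9-14 ALLOC][15-41 FREE]
Op 6: c = malloc(14) -> c = 15; heap: [0-8 ALLOC][9-14 ALLOC][15-28 ALLOC][29-41 FREE]
Op 7: free(a) -> (freed a); heap: [0-8 FREE][9-14 ALLOC][15-28 ALLOC][29-41 FREE]

Answer: [0-8 FREE][9-14 ALLOC][15-28 ALLOC][29-41 FREE]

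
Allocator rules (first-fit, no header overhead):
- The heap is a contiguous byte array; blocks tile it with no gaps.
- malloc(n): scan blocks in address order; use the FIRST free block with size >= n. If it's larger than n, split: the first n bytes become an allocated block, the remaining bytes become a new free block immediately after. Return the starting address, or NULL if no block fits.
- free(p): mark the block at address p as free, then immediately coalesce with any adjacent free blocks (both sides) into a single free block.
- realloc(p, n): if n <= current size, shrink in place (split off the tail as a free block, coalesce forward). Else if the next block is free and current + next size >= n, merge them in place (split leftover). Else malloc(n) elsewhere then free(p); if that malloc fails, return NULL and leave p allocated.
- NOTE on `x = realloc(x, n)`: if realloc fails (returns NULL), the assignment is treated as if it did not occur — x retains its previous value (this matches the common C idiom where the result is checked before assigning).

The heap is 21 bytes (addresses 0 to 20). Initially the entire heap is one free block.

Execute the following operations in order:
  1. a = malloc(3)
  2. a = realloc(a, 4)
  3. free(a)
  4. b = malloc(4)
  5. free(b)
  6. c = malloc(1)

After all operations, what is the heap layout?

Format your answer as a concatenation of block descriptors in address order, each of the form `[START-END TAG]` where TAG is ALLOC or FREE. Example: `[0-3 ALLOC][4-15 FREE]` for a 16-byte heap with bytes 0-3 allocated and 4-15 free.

Answer: [0-0 ALLOC][1-20 FREE]

Derivation:
Op 1: a = malloc(3) -> a = 0; heap: [0-2 ALLOC][3-20 FREE]
Op 2: a = realloc(a, 4) -> a = 0; heap: [0-3 ALLOC][4-20 FREE]
Op 3: free(a) -> (freed a); heap: [0-20 FREE]
Op 4: b = malloc(4) -> b = 0; heap: [0-3 ALLOC][4-20 FREE]
Op 5: free(b) -> (freed b); heap: [0-20 FREE]
Op 6: c = malloc(1) -> c = 0; heap: [0-0 ALLOC][1-20 FREE]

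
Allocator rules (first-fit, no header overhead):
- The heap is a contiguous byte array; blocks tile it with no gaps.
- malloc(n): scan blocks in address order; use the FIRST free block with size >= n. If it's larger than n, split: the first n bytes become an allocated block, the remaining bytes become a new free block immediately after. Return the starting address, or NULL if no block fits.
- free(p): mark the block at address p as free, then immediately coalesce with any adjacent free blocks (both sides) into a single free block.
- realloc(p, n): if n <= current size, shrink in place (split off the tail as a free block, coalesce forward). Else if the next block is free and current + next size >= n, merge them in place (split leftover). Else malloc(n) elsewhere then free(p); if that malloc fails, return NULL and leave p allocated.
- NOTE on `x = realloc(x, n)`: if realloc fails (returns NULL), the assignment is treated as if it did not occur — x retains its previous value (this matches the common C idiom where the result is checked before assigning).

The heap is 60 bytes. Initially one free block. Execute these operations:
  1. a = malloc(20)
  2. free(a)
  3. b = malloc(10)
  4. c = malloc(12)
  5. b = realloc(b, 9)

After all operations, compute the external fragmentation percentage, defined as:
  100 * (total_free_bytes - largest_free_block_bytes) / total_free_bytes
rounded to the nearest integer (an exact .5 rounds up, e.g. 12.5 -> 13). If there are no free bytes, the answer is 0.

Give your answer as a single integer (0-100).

Answer: 3

Derivation:
Op 1: a = malloc(20) -> a = 0; heap: [0-19 ALLOC][20-59 FREE]
Op 2: free(a) -> (freed a); heap: [0-59 FREE]
Op 3: b = malloc(10) -> b = 0; heap: [0-9 ALLOC][10-59 FREE]
Op 4: c = malloc(12) -> c = 10; heap: [0-9 ALLOC][10-21 ALLOC][22-59 FREE]
Op 5: b = realloc(b, 9) -> b = 0; heap: [0-8 ALLOC][9-9 FREE][10-21 ALLOC][22-59 FREE]
Free blocks: [1 38] total_free=39 largest=38 -> 100*(39-38)/39 = 100/39 ≈ 2.564 -> rounds to 3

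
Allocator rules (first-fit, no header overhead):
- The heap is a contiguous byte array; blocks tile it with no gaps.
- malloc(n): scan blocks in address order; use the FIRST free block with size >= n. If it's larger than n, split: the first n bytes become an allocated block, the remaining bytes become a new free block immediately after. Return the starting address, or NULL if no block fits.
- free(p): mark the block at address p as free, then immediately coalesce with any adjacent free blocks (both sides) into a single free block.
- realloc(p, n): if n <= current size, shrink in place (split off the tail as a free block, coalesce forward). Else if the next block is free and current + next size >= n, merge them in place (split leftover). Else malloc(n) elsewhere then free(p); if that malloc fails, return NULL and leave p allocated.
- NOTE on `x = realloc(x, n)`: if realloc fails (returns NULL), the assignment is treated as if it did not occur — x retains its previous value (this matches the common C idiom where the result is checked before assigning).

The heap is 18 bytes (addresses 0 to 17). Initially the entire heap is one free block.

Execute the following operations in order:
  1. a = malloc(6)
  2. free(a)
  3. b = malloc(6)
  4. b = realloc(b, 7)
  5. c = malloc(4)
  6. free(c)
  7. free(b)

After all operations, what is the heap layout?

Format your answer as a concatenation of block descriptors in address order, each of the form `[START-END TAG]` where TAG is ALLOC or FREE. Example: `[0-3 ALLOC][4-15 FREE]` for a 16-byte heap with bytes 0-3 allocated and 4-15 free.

Op 1: a = malloc(6) -> a = 0; heap: [0-5 ALLOC][6-17 FREE]
Op 2: free(a) -> (freed a); heap: [0-17 FREE]
Op 3: b = malloc(6) -> b = 0; heap: [0-5 ALLOC][6-17 FREE]
Op 4: b = realloc(b, 7) -> b = 0; heap: [0-6 ALLOC][7-17 FREE]
Op 5: c = malloc(4) -> c = 7; heap: [0-6 ALLOC][7-10 ALLOC][11-17 FREE]
Op 6: free(c) -> (freed c); heap: [0-6 ALLOC][7-17 FREE]
Op 7: free(b) -> (freed b); heap: [0-17 FREE]

Answer: [0-17 FREE]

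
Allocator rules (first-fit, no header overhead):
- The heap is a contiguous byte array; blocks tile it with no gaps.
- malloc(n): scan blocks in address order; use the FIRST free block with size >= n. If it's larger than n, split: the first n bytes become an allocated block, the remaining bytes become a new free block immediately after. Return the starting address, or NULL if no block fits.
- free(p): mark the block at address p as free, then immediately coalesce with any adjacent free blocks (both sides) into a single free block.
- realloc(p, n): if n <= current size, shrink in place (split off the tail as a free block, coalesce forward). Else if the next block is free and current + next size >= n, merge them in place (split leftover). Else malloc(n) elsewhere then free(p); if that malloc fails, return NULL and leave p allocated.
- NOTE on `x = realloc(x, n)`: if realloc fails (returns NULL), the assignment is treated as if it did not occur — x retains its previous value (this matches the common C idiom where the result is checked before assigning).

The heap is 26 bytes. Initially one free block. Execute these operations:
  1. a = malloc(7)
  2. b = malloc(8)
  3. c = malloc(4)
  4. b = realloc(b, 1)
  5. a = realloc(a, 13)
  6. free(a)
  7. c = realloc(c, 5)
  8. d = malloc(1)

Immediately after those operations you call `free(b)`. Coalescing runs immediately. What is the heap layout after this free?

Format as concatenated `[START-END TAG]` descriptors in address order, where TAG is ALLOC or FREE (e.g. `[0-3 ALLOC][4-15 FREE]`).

Op 1: a = malloc(7) -> a = 0; heap: [0-6 ALLOC][7-25 FREE]
Op 2: b = malloc(8) -> b = 7; heap: [0-6 ALLOC][7-14 ALLOC][15-25 FREE]
Op 3: c = malloc(4) -> c = 15; heap: [0-6 ALLOC][7-14 ALLOC][15-18 ALLOC][19-25 FREE]
Op 4: b = realloc(b, 1) -> b = 7; heap: [0-6 ALLOC][7-7 ALLOC][8-14 FREE][15-18 ALLOC][19-25 FREE]
Op 5: a = realloc(a, 13) -> NULL (a unchanged); heap: [0-6 ALLOC][7-7 ALLOC][8-14 FREE][15-18 ALLOC][19-25 FREE]
Op 6: free(a) -> (freed a); heap: [0-6 FREE][7-7 ALLOC][8-14 FREE][15-18 ALLOC][19-25 FREE]
Op 7: c = realloc(c, 5) -> c = 15; heap: [0-6 FREE][7-7 ALLOC][8-14 FREE][15-19 ALLOC][20-25 FREE]
Op 8: d = malloc(1) -> d = 0; heap: [0-0 ALLOC][1-6 FREE][7-7 ALLOC][8-14 FREE][15-19 ALLOC][20-25 FREE]
free(b): b = 7 -> block [7-7 ALLOC]; mark free, coalesce with adjacent free neighbors -> [0-0 ALLOC][1-14 FREE][15-19 ALLOC][20-25 FREE]

Answer: [0-0 ALLOC][1-14 FREE][15-19 ALLOC][20-25 FREE]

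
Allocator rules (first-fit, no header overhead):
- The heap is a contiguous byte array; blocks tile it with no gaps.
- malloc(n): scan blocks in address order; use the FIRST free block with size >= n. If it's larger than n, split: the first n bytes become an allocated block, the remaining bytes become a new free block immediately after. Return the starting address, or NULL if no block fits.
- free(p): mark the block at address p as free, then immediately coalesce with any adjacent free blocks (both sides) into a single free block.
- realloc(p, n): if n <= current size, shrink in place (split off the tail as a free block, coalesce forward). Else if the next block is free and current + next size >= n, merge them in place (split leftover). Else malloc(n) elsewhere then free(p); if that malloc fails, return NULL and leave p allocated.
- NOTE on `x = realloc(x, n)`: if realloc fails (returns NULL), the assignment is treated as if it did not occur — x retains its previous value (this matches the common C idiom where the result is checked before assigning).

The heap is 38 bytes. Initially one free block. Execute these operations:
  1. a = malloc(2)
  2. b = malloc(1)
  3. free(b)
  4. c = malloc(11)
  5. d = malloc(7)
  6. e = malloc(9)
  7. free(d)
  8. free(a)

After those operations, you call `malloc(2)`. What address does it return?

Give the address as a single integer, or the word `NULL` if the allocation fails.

Op 1: a = malloc(2) -> a = 0; heap: [0-1 ALLOC][2-37 FREE]
Op 2: b = malloc(1) -> b = 2; heap: [0-1 ALLOC][2-2 ALLOC][3-37 FREE]
Op 3: free(b) -> (freed b); heap: [0-1 ALLOC][2-37 FREE]
Op 4: c = malloc(11) -> c = 2; heap: [0-1 ALLOC][2-12 ALLOC][13-37 FREE]
Op 5: d = malloc(7) -> d = 13; heap: [0-1 ALLOC][2-12 ALLOC][13-19 ALLOC][20-37 FREE]
Op 6: e = malloc(9) -> e = 20; heap: [0-1 ALLOC][2-12 ALLOC][13-19 ALLOC][20-28 ALLOC][29-37 FREE]
Op 7: free(d) -> (freed d); heap: [0-1 ALLOC][2-12 ALLOC][13-19 FREE][20-28 ALLOC][29-37 FREE]
Op 8: free(a) -> (freed a); heap: [0-1 FREE][2-12 ALLOC][13-19 FREE][20-28 ALLOC][29-37 FREE]
malloc(2): first-fit scan over [0-1 FREE][2-12 ALLOC][13-19 FREE][20-28 ALLOC][29-37 FREE] -> 0

Answer: 0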